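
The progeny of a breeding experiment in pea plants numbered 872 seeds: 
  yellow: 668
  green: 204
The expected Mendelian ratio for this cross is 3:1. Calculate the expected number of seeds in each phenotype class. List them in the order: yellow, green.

654, 218

Total ratio parts = 4. Expected numbers out of 872:
  yellow: 872 × 3/4 = 654
  green: 872 × 1/4 = 218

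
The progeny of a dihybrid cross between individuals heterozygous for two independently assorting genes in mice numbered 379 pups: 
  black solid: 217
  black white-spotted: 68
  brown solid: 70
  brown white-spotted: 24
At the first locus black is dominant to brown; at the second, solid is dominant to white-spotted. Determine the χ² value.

A dihybrid F₂ with independent assortment and complete dominance at both loci gives a 9:3:3:1 phenotypic ratio.
Under the 9:3:3:1 hypothesis (Σ ratio = 16, N = 379):
  black solid: 379 × 9/16 = 213.1875
  black white-spotted: 379 × 3/16 = 71.0625
  brown solid: 379 × 3/16 = 71.0625
  brown white-spotted: 379 × 1/16 = 23.6875
χ² = Σ (O − E)² / E
  black solid: (217 − 213.1875)² / 213.1875 = 0.0682
  black white-spotted: (68 − 71.0625)² / 71.0625 = 0.1320
  brown solid: (70 − 71.0625)² / 71.0625 = 0.0159
  brown white-spotted: (24 − 23.6875)² / 23.6875 = 0.0041
χ² = 0.0682 + 0.1320 + 0.0159 + 0.0041 = 0.2202 ≈ 0.220

0.220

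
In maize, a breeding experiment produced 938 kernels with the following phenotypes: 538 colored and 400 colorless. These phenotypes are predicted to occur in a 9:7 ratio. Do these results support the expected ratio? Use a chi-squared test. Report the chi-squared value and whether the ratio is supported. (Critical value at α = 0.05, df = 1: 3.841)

0.466; consistent

Under the 9:7 hypothesis (Σ ratio = 16, N = 938):
  colored: 938 × 9/16 = 527.625
  colorless: 938 × 7/16 = 410.375
χ² = Σ (O − E)² / E
  colored: (538 − 527.625)² / 527.625 = 0.2040
  colorless: (400 − 410.375)² / 410.375 = 0.2623
χ² = 0.2040 + 0.2623 = 0.4663 ≈ 0.466
Degrees of freedom = 2 − 1 = 1; critical value at α = 0.05 is 3.841.
Since 0.466 < 3.841, we fail to reject the null hypothesis — the data are consistent with the 9:7 ratio.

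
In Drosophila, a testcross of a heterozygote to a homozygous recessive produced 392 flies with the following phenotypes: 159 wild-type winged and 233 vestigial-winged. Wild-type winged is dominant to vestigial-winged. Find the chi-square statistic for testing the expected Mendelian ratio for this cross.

A testcross of a heterozygote (Aa × aa) gives a 1:1 phenotypic ratio.
Under the 1:1 hypothesis (Σ ratio = 2, N = 392):
  wild-type winged: 392 × 1/2 = 196
  vestigial-winged: 392 × 1/2 = 196
χ² = Σ (O − E)² / E
  wild-type winged: (159 − 196)² / 196 = 6.9847
  vestigial-winged: (233 − 196)² / 196 = 6.9847
χ² = 6.9847 + 6.9847 = 13.9694 ≈ 13.969

13.969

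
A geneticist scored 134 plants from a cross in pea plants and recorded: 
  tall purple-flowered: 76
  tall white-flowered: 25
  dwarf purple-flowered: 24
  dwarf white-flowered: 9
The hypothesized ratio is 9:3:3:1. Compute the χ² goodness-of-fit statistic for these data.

Expected counts for N = 134 under a 9:3:3:1 ratio (total parts = 16):
  tall purple-flowered: 134 × 9/16 = 75.375
  tall white-flowered: 134 × 3/16 = 25.125
  dwarf purple-flowered: 134 × 3/16 = 25.125
  dwarf white-flowered: 134 × 1/16 = 8.375
χ² = Σ (O − E)² / E
  tall purple-flowered: (76 − 75.375)² / 75.375 = 0.0052
  tall white-flowered: (25 − 25.125)² / 25.125 = 0.0006
  dwarf purple-flowered: (24 − 25.125)² / 25.125 = 0.0504
  dwarf white-flowered: (9 − 8.375)² / 8.375 = 0.0466
χ² = 0.0052 + 0.0006 + 0.0504 + 0.0466 = 0.1028 ≈ 0.103

0.103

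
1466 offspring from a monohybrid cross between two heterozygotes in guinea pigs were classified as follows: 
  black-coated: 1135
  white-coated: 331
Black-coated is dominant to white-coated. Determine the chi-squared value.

For a monohybrid cross between heterozygotes with complete dominance, the expected phenotypic ratio is 3:1.
Total ratio parts = 4. Expected numbers out of 1466:
  black-coated: 1466 × 3/4 = 1099.5
  white-coated: 1466 × 1/4 = 366.5
χ² = Σ (O − E)² / E
  black-coated: (1135 − 1099.5)² / 1099.5 = 1.1462
  white-coated: (331 − 366.5)² / 366.5 = 3.4386
χ² = 1.1462 + 3.4386 = 4.5848 ≈ 4.585

4.585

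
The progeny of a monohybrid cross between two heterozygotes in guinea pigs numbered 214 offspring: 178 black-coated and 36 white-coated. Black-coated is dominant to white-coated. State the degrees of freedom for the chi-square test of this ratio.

1

For a monohybrid cross between heterozygotes with complete dominance, the expected phenotypic ratio is 3:1.
A goodness-of-fit test with 2 phenotype classes has df = 2 − 1 = 1.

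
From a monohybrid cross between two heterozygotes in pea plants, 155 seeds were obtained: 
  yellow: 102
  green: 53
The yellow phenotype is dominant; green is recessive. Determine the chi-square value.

6.987

For a monohybrid cross between heterozygotes with complete dominance, the expected phenotypic ratio is 3:1.
Expected counts for N = 155 under a 3:1 ratio (total parts = 4):
  yellow: 155 × 3/4 = 116.25
  green: 155 × 1/4 = 38.75
χ² = Σ (O − E)² / E
  yellow: (102 − 116.25)² / 116.25 = 1.7468
  green: (53 − 38.75)² / 38.75 = 5.2403
χ² = 1.7468 + 5.2403 = 6.9871 ≈ 6.987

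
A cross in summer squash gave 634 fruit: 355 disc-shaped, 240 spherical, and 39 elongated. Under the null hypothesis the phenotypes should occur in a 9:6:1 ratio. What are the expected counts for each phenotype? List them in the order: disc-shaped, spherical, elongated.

356.625, 237.75, 39.625

The 9:6:1 ratio has 16 parts, so with N = 634 the expected counts are:
  disc-shaped: 634 × 9/16 = 356.625
  spherical: 634 × 6/16 = 237.75
  elongated: 634 × 1/16 = 39.625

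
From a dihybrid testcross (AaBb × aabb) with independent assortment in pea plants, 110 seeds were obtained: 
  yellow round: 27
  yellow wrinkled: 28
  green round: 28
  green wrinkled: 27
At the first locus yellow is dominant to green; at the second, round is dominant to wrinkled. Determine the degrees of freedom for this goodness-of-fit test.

3

A dihybrid testcross with independent assortment gives a 1:1:1:1 ratio.
A goodness-of-fit test with 4 phenotype classes has df = 4 − 1 = 3.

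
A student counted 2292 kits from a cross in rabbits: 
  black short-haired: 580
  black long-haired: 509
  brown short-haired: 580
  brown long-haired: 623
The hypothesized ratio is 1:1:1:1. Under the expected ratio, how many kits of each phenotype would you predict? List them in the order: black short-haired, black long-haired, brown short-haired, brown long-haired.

573, 573, 573, 573

Under the 1:1:1:1 hypothesis (Σ ratio = 4, N = 2292):
  black short-haired: 2292 × 1/4 = 573
  black long-haired: 2292 × 1/4 = 573
  brown short-haired: 2292 × 1/4 = 573
  brown long-haired: 2292 × 1/4 = 573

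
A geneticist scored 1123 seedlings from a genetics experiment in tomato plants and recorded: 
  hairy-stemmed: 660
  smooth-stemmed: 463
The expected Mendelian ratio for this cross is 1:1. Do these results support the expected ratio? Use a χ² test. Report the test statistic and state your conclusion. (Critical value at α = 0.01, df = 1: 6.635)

34.558; not consistent

Under the 1:1 hypothesis (Σ ratio = 2, N = 1123):
  hairy-stemmed: 1123 × 1/2 = 561.5
  smooth-stemmed: 1123 × 1/2 = 561.5
χ² = Σ (O − E)² / E
  hairy-stemmed: (660 − 561.5)² / 561.5 = 17.2792
  smooth-stemmed: (463 − 561.5)² / 561.5 = 17.2792
χ² = 17.2792 + 17.2792 = 34.5584 ≈ 34.558
Degrees of freedom = 2 − 1 = 1; critical value at α = 0.01 is 6.635.
Since 34.558 > 6.635, we reject the null hypothesis — the data do not fit the 1:1 ratio.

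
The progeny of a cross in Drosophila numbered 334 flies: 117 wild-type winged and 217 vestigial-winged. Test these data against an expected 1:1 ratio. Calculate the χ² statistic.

Under the 1:1 hypothesis (Σ ratio = 2, N = 334):
  wild-type winged: 334 × 1/2 = 167
  vestigial-winged: 334 × 1/2 = 167
χ² = Σ (O − E)² / E
  wild-type winged: (117 − 167)² / 167 = 14.9701
  vestigial-winged: (217 − 167)² / 167 = 14.9701
χ² = 14.9701 + 14.9701 = 29.9402 ≈ 29.940

29.940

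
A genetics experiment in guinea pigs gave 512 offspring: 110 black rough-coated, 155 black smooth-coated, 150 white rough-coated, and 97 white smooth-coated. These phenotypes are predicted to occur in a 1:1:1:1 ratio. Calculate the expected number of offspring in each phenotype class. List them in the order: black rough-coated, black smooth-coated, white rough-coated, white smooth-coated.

128, 128, 128, 128

Total ratio parts = 4. Expected numbers out of 512:
  black rough-coated: 512 × 1/4 = 128
  black smooth-coated: 512 × 1/4 = 128
  white rough-coated: 512 × 1/4 = 128
  white smooth-coated: 512 × 1/4 = 128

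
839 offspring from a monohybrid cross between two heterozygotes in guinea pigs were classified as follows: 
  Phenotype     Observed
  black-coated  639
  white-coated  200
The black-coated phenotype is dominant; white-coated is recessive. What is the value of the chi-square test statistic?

0.604

For a monohybrid cross between heterozygotes with complete dominance, the expected phenotypic ratio is 3:1.
The 3:1 ratio has 4 parts, so with N = 839 the expected counts are:
  black-coated: 839 × 3/4 = 629.25
  white-coated: 839 × 1/4 = 209.75
χ² = Σ (O − E)² / E
  black-coated: (639 − 629.25)² / 629.25 = 0.1511
  white-coated: (200 − 209.75)² / 209.75 = 0.4532
χ² = 0.1511 + 0.4532 = 0.6043 ≈ 0.604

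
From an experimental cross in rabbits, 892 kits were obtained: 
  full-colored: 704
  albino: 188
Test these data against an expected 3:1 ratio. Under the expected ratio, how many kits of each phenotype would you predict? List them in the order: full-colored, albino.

Under the 3:1 hypothesis (Σ ratio = 4, N = 892):
  full-colored: 892 × 3/4 = 669
  albino: 892 × 1/4 = 223

669, 223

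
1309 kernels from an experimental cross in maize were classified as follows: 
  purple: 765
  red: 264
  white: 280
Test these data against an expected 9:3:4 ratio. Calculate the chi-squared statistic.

Under the 9:3:4 hypothesis (Σ ratio = 16, N = 1309):
  purple: 1309 × 9/16 = 736.3125
  red: 1309 × 3/16 = 245.4375
  white: 1309 × 4/16 = 327.25
χ² = Σ (O − E)² / E
  purple: (765 − 736.3125)² / 736.3125 = 1.1177
  red: (264 − 245.4375)² / 245.4375 = 1.4039
  white: (280 − 327.25)² / 327.25 = 6.8222
χ² = 1.1177 + 1.4039 + 6.8222 = 9.3438 ≈ 9.344

9.344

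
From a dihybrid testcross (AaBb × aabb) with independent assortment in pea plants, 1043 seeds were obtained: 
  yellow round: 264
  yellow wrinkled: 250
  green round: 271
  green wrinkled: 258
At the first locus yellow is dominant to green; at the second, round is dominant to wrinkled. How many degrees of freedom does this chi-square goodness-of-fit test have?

3

A dihybrid testcross with independent assortment gives a 1:1:1:1 ratio.
A goodness-of-fit test with 4 phenotype classes has df = 4 − 1 = 3.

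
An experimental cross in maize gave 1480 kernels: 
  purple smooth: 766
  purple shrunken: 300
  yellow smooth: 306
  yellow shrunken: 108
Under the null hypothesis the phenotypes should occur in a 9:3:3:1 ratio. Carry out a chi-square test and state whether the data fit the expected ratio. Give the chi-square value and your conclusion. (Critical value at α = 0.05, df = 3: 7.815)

Under the 9:3:3:1 hypothesis (Σ ratio = 16, N = 1480):
  purple smooth: 1480 × 9/16 = 832.5
  purple shrunken: 1480 × 3/16 = 277.5
  yellow smooth: 1480 × 3/16 = 277.5
  yellow shrunken: 1480 × 1/16 = 92.5
χ² = Σ (O − E)² / E
  purple smooth: (766 − 832.5)² / 832.5 = 5.3120
  purple shrunken: (300 − 277.5)² / 277.5 = 1.8243
  yellow smooth: (306 − 277.5)² / 277.5 = 2.9270
  yellow shrunken: (108 − 92.5)² / 92.5 = 2.5973
χ² = 5.3120 + 1.8243 + 2.9270 + 2.5973 = 12.6606 ≈ 12.661
Degrees of freedom = 4 − 1 = 3; critical value at α = 0.05 is 7.815.
Since 12.661 > 7.815, we reject the null hypothesis — the data do not fit the 9:3:3:1 ratio.

12.661; not consistent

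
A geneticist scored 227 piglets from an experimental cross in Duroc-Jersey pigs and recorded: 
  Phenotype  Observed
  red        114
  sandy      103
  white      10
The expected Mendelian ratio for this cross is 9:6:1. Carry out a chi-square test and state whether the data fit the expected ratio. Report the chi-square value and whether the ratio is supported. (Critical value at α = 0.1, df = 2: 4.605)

6.457; not consistent

Total ratio parts = 16. Expected numbers out of 227:
  red: 227 × 9/16 = 127.6875
  sandy: 227 × 6/16 = 85.125
  white: 227 × 1/16 = 14.1875
χ² = Σ (O − E)² / E
  red: (114 − 127.6875)² / 127.6875 = 1.4672
  sandy: (103 − 85.125)² / 85.125 = 3.7535
  white: (10 − 14.1875)² / 14.1875 = 1.2360
χ² = 1.4672 + 3.7535 + 1.2360 = 6.4567 ≈ 6.457
Degrees of freedom = 3 − 1 = 2; critical value at α = 0.1 is 4.605.
Since 6.457 > 4.605, we reject the null hypothesis — the data do not fit the 9:6:1 ratio.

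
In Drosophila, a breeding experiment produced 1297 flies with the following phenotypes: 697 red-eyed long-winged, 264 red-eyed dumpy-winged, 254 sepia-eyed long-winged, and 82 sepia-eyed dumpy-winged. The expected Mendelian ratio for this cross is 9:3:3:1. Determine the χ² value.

Under the 9:3:3:1 hypothesis (Σ ratio = 16, N = 1297):
  red-eyed long-winged: 1297 × 9/16 = 729.5625
  red-eyed dumpy-winged: 1297 × 3/16 = 243.1875
  sepia-eyed long-winged: 1297 × 3/16 = 243.1875
  sepia-eyed dumpy-winged: 1297 × 1/16 = 81.0625
χ² = Σ (O − E)² / E
  red-eyed long-winged: (697 − 729.5625)² / 729.5625 = 1.4534
  red-eyed dumpy-winged: (264 − 243.1875)² / 243.1875 = 1.7812
  sepia-eyed long-winged: (254 − 243.1875)² / 243.1875 = 0.4807
  sepia-eyed dumpy-winged: (82 − 81.0625)² / 81.0625 = 0.0108
χ² = 1.4534 + 1.7812 + 0.4807 + 0.0108 = 3.7261 ≈ 3.726

3.726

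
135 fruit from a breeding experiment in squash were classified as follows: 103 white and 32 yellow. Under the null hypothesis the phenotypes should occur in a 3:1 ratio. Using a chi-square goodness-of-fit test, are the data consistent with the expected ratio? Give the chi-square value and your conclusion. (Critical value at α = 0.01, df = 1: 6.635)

0.121; consistent

Total ratio parts = 4. Expected numbers out of 135:
  white: 135 × 3/4 = 101.25
  yellow: 135 × 1/4 = 33.75
χ² = Σ (O − E)² / E
  white: (103 − 101.25)² / 101.25 = 0.0302
  yellow: (32 − 33.75)² / 33.75 = 0.0907
χ² = 0.0302 + 0.0907 = 0.1209 ≈ 0.121
Degrees of freedom = 2 − 1 = 1; critical value at α = 0.01 is 6.635.
Since 0.121 < 6.635, we fail to reject the null hypothesis — the data are consistent with the 3:1 ratio.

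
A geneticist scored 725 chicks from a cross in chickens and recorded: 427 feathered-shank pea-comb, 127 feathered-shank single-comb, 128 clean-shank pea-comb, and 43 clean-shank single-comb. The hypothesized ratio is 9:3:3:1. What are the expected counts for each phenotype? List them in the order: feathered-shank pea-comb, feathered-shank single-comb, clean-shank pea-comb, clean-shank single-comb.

Under the 9:3:3:1 hypothesis (Σ ratio = 16, N = 725):
  feathered-shank pea-comb: 725 × 9/16 = 407.8125
  feathered-shank single-comb: 725 × 3/16 = 135.9375
  clean-shank pea-comb: 725 × 3/16 = 135.9375
  clean-shank single-comb: 725 × 1/16 = 45.3125

407.8125, 135.9375, 135.9375, 45.3125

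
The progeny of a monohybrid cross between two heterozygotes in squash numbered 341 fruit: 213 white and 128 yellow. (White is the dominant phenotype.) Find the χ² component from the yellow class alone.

21.438

For a monohybrid cross between heterozygotes with complete dominance, the expected phenotypic ratio is 3:1.
Under the 3:1 hypothesis (Σ ratio = 4, N = 341):
  white: 341 × 3/4 = 255.75
  yellow: 341 × 1/4 = 85.25
Contribution of yellow: (128 − 85.25)² / 85.25 = 21.4377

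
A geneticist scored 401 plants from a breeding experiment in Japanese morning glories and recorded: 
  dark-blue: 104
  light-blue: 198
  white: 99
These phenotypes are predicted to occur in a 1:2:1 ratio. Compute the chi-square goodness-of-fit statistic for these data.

The 1:2:1 ratio has 4 parts, so with N = 401 the expected counts are:
  dark-blue: 401 × 1/4 = 100.25
  light-blue: 401 × 2/4 = 200.5
  white: 401 × 1/4 = 100.25
χ² = Σ (O − E)² / E
  dark-blue: (104 − 100.25)² / 100.25 = 0.1403
  light-blue: (198 − 200.5)² / 200.5 = 0.0312
  white: (99 − 100.25)² / 100.25 = 0.0156
χ² = 0.1403 + 0.0312 + 0.0156 = 0.1871 ≈ 0.187

0.187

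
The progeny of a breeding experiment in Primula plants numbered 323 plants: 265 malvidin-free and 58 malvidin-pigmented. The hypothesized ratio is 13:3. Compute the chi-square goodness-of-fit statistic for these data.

Total ratio parts = 16. Expected numbers out of 323:
  malvidin-free: 323 × 13/16 = 262.4375
  malvidin-pigmented: 323 × 3/16 = 60.5625
χ² = Σ (O − E)² / E
  malvidin-free: (265 − 262.4375)² / 262.4375 = 0.0250
  malvidin-pigmented: (58 − 60.5625)² / 60.5625 = 0.1084
χ² = 0.0250 + 0.1084 = 0.1334 ≈ 0.133

0.133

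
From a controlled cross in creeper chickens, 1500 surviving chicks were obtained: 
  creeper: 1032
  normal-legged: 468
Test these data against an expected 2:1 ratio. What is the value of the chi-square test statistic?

The 2:1 ratio has 3 parts, so with N = 1500 the expected counts are:
  creeper: 1500 × 2/3 = 1000
  normal-legged: 1500 × 1/3 = 500
χ² = Σ (O − E)² / E
  creeper: (1032 − 1000)² / 1000 = 1.0240
  normal-legged: (468 − 500)² / 500 = 2.0480
χ² = 1.0240 + 2.0480 = 3.072

3.072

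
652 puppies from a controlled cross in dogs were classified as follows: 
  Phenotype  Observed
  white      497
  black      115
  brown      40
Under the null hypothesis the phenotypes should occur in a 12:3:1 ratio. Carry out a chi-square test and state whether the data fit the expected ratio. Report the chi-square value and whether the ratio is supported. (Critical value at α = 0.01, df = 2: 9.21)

0.575; consistent

Total ratio parts = 16. Expected numbers out of 652:
  white: 652 × 12/16 = 489
  black: 652 × 3/16 = 122.25
  brown: 652 × 1/16 = 40.75
χ² = Σ (O − E)² / E
  white: (497 − 489)² / 489 = 0.1309
  black: (115 − 122.25)² / 122.25 = 0.4300
  brown: (40 − 40.75)² / 40.75 = 0.0138
χ² = 0.1309 + 0.4300 + 0.0138 = 0.5747 ≈ 0.575
Degrees of freedom = 3 − 1 = 2; critical value at α = 0.01 is 9.21.
Since 0.575 < 9.21, we fail to reject the null hypothesis — the data are consistent with the 12:3:1 ratio.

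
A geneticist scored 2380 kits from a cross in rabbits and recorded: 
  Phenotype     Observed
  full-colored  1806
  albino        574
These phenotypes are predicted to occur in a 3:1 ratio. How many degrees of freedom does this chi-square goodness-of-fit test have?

A goodness-of-fit test with 2 phenotype classes has df = 2 − 1 = 1.

1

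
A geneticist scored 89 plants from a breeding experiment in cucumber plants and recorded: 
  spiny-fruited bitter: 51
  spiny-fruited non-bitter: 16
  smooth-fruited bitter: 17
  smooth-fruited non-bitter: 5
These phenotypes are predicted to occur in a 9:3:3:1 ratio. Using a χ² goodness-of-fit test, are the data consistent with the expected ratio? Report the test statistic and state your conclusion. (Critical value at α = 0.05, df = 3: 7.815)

0.109; consistent

Under the 9:3:3:1 hypothesis (Σ ratio = 16, N = 89):
  spiny-fruited bitter: 89 × 9/16 = 50.0625
  spiny-fruited non-bitter: 89 × 3/16 = 16.6875
  smooth-fruited bitter: 89 × 3/16 = 16.6875
  smooth-fruited non-bitter: 89 × 1/16 = 5.5625
χ² = Σ (O − E)² / E
  spiny-fruited bitter: (51 − 50.0625)² / 50.0625 = 0.0176
  spiny-fruited non-bitter: (16 − 16.6875)² / 16.6875 = 0.0283
  smooth-fruited bitter: (17 − 16.6875)² / 16.6875 = 0.0059
  smooth-fruited non-bitter: (5 − 5.5625)² / 5.5625 = 0.0569
χ² = 0.0176 + 0.0283 + 0.0059 + 0.0569 = 0.1087 ≈ 0.109
Degrees of freedom = 4 − 1 = 3; critical value at α = 0.05 is 7.815.
Since 0.109 < 7.815, we fail to reject the null hypothesis — the data are consistent with the 9:3:3:1 ratio.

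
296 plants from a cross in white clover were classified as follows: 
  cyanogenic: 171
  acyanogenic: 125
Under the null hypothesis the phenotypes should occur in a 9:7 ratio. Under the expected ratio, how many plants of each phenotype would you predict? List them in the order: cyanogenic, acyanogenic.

166.5, 129.5

The 9:7 ratio has 16 parts, so with N = 296 the expected counts are:
  cyanogenic: 296 × 9/16 = 166.5
  acyanogenic: 296 × 7/16 = 129.5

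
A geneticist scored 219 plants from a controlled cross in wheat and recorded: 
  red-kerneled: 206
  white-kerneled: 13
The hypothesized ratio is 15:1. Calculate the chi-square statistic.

0.037

Total ratio parts = 16. Expected numbers out of 219:
  red-kerneled: 219 × 15/16 = 205.3125
  white-kerneled: 219 × 1/16 = 13.6875
χ² = Σ (O − E)² / E
  red-kerneled: (206 − 205.3125)² / 205.3125 = 0.0023
  white-kerneled: (13 − 13.6875)² / 13.6875 = 0.0345
χ² = 0.0023 + 0.0345 = 0.0368 ≈ 0.037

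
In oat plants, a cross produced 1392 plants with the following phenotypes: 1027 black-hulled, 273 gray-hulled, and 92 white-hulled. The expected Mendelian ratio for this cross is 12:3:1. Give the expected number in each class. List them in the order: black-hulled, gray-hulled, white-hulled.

1044, 261, 87

Under the 12:3:1 hypothesis (Σ ratio = 16, N = 1392):
  black-hulled: 1392 × 12/16 = 1044
  gray-hulled: 1392 × 3/16 = 261
  white-hulled: 1392 × 1/16 = 87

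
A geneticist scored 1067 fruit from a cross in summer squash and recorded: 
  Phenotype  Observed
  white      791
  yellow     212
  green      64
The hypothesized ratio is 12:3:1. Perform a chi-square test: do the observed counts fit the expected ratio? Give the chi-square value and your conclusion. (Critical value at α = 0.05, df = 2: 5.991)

0.928; consistent

The 12:3:1 ratio has 16 parts, so with N = 1067 the expected counts are:
  white: 1067 × 12/16 = 800.25
  yellow: 1067 × 3/16 = 200.0625
  green: 1067 × 1/16 = 66.6875
χ² = Σ (O − E)² / E
  white: (791 − 800.25)² / 800.25 = 0.1069
  yellow: (212 − 200.0625)² / 200.0625 = 0.7123
  green: (64 − 66.6875)² / 66.6875 = 0.1083
χ² = 0.1069 + 0.7123 + 0.1083 = 0.9275 ≈ 0.928
Degrees of freedom = 3 − 1 = 2; critical value at α = 0.05 is 5.991.
Since 0.928 < 5.991, we fail to reject the null hypothesis — the data are consistent with the 12:3:1 ratio.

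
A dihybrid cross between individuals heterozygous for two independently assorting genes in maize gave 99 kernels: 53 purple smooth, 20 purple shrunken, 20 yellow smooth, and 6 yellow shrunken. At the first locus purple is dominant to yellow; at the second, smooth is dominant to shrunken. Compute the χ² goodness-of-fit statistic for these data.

0.358

A dihybrid F₂ with independent assortment and complete dominance at both loci gives a 9:3:3:1 phenotypic ratio.
Expected counts for N = 99 under a 9:3:3:1 ratio (total parts = 16):
  purple smooth: 99 × 9/16 = 55.6875
  purple shrunken: 99 × 3/16 = 18.5625
  yellow smooth: 99 × 3/16 = 18.5625
  yellow shrunken: 99 × 1/16 = 6.1875
χ² = Σ (O − E)² / E
  purple smooth: (53 − 55.6875)² / 55.6875 = 0.1297
  purple shrunken: (20 − 18.5625)² / 18.5625 = 0.1113
  yellow smooth: (20 − 18.5625)² / 18.5625 = 0.1113
  yellow shrunken: (6 − 6.1875)² / 6.1875 = 0.0057
χ² = 0.1297 + 0.1113 + 0.1113 + 0.0057 = 0.358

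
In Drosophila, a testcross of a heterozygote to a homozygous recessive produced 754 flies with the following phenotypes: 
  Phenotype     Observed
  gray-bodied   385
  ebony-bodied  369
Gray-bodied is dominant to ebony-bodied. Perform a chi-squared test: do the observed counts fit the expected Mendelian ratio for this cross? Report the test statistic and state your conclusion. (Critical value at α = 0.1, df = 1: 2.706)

A testcross of a heterozygote (Aa × aa) gives a 1:1 phenotypic ratio.
The 1:1 ratio has 2 parts, so with N = 754 the expected counts are:
  gray-bodied: 754 × 1/2 = 377
  ebony-bodied: 754 × 1/2 = 377
χ² = Σ (O − E)² / E
  gray-bodied: (385 − 377)² / 377 = 0.1698
  ebony-bodied: (369 − 377)² / 377 = 0.1698
χ² = 0.1698 + 0.1698 = 0.3396 ≈ 0.340
Degrees of freedom = 2 − 1 = 1; critical value at α = 0.1 is 2.706.
Since 0.340 < 2.706, we fail to reject the null hypothesis — the data are consistent with the 1:1 ratio.

0.340; consistent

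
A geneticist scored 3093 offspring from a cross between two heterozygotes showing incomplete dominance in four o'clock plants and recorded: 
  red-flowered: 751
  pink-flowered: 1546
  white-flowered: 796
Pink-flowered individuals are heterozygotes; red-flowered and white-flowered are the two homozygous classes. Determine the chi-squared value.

With incomplete dominance, a heterozygote × heterozygote cross gives a 1:2:1 phenotypic ratio.
The 1:2:1 ratio has 4 parts, so with N = 3093 the expected counts are:
  red-flowered: 3093 × 1/4 = 773.25
  pink-flowered: 3093 × 2/4 = 1546.5
  white-flowered: 3093 × 1/4 = 773.25
χ² = Σ (O − E)² / E
  red-flowered: (751 − 773.25)² / 773.25 = 0.6402
  pink-flowered: (1546 − 1546.5)² / 1546.5 = 0.0002
  white-flowered: (796 − 773.25)² / 773.25 = 0.6693
χ² = 0.6402 + 0.0002 + 0.6693 = 1.3097 ≈ 1.310

1.310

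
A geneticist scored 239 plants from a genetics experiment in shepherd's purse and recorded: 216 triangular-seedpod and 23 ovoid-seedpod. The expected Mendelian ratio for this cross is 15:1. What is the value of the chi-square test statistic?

The 15:1 ratio has 16 parts, so with N = 239 the expected counts are:
  triangular-seedpod: 239 × 15/16 = 224.0625
  ovoid-seedpod: 239 × 1/16 = 14.9375
χ² = Σ (O − E)² / E
  triangular-seedpod: (216 − 224.0625)² / 224.0625 = 0.2901
  ovoid-seedpod: (23 − 14.9375)² / 14.9375 = 4.3517
χ² = 0.2901 + 4.3517 = 4.6418 ≈ 4.642

4.642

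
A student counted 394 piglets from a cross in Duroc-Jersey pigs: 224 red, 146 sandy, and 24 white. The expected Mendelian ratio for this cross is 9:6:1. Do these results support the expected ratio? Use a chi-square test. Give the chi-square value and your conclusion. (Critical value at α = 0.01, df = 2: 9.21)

The 9:6:1 ratio has 16 parts, so with N = 394 the expected counts are:
  red: 394 × 9/16 = 221.625
  sandy: 394 × 6/16 = 147.75
  white: 394 × 1/16 = 24.625
χ² = Σ (O − E)² / E
  red: (224 − 221.625)² / 221.625 = 0.0255
  sandy: (146 − 147.75)² / 147.75 = 0.0207
  white: (24 − 24.625)² / 24.625 = 0.0159
χ² = 0.0255 + 0.0207 + 0.0159 = 0.0621 ≈ 0.062
Degrees of freedom = 3 − 1 = 2; critical value at α = 0.01 is 9.21.
Since 0.062 < 9.21, we fail to reject the null hypothesis — the data are consistent with the 9:6:1 ratio.

0.062; consistent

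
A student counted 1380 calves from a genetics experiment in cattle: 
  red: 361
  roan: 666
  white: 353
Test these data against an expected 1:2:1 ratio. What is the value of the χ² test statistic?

Under the 1:2:1 hypothesis (Σ ratio = 4, N = 1380):
  red: 1380 × 1/4 = 345
  roan: 1380 × 2/4 = 690
  white: 1380 × 1/4 = 345
χ² = Σ (O − E)² / E
  red: (361 − 345)² / 345 = 0.7420
  roan: (666 − 690)² / 690 = 0.8348
  white: (353 − 345)² / 345 = 0.1855
χ² = 0.7420 + 0.8348 + 0.1855 = 1.7623 ≈ 1.762

1.762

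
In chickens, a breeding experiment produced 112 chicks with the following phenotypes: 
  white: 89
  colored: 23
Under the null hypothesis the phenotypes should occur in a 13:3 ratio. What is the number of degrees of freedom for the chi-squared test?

1

A goodness-of-fit test with 2 phenotype classes has df = 2 − 1 = 1.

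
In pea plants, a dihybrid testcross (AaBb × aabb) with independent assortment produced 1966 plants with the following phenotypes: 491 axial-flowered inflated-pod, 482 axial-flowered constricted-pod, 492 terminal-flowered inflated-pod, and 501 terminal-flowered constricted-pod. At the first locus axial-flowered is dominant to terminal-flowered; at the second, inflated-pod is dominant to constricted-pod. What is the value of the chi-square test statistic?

A dihybrid testcross with independent assortment gives a 1:1:1:1 ratio.
Expected counts for N = 1966 under a 1:1:1:1 ratio (total parts = 4):
  axial-flowered inflated-pod: 1966 × 1/4 = 491.5
  axial-flowered constricted-pod: 1966 × 1/4 = 491.5
  terminal-flowered inflated-pod: 1966 × 1/4 = 491.5
  terminal-flowered constricted-pod: 1966 × 1/4 = 491.5
χ² = Σ (O − E)² / E
  axial-flowered inflated-pod: (491 − 491.5)² / 491.5 = 0.0005
  axial-flowered constricted-pod: (482 − 491.5)² / 491.5 = 0.1836
  terminal-flowered inflated-pod: (492 − 491.5)² / 491.5 = 0.0005
  terminal-flowered constricted-pod: (501 − 491.5)² / 491.5 = 0.1836
χ² = 0.0005 + 0.1836 + 0.0005 + 0.1836 = 0.3682 ≈ 0.368

0.368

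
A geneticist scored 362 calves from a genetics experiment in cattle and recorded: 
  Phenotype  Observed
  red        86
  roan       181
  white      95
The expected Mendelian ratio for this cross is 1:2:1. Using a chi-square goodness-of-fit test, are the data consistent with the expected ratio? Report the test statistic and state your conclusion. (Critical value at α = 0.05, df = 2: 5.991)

0.448; consistent

Under the 1:2:1 hypothesis (Σ ratio = 4, N = 362):
  red: 362 × 1/4 = 90.5
  roan: 362 × 2/4 = 181
  white: 362 × 1/4 = 90.5
χ² = Σ (O − E)² / E
  red: (86 − 90.5)² / 90.5 = 0.2238
  roan: (181 − 181)² / 181 = 0.0000
  white: (95 − 90.5)² / 90.5 = 0.2238
χ² = 0.2238 + 0.0000 + 0.2238 = 0.4476 ≈ 0.448
Degrees of freedom = 3 − 1 = 2; critical value at α = 0.05 is 5.991.
Since 0.448 < 5.991, we fail to reject the null hypothesis — the data are consistent with the 1:2:1 ratio.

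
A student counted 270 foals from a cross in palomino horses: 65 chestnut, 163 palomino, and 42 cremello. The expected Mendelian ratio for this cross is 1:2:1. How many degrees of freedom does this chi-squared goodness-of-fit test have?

2

A goodness-of-fit test with 3 phenotype classes has df = 3 − 1 = 2.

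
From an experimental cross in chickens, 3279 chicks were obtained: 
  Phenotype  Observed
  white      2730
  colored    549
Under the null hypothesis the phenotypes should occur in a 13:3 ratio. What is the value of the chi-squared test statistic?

Expected counts for N = 3279 under a 13:3 ratio (total parts = 16):
  white: 3279 × 13/16 = 2664.1875
  colored: 3279 × 3/16 = 614.8125
χ² = Σ (O − E)² / E
  white: (2730 − 2664.1875)² / 2664.1875 = 1.6257
  colored: (549 − 614.8125)² / 614.8125 = 7.0449
χ² = 1.6257 + 7.0449 = 8.6706 ≈ 8.671

8.671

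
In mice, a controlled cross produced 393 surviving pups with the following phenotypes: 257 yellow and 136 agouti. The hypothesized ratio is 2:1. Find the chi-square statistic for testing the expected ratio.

0.286

Under the 2:1 hypothesis (Σ ratio = 3, N = 393):
  yellow: 393 × 2/3 = 262
  agouti: 393 × 1/3 = 131
χ² = Σ (O − E)² / E
  yellow: (257 − 262)² / 262 = 0.0954
  agouti: (136 − 131)² / 131 = 0.1908
χ² = 0.0954 + 0.1908 = 0.2862 ≈ 0.286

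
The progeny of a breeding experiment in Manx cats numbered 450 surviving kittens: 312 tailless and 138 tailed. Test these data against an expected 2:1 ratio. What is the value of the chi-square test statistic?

1.440

Total ratio parts = 3. Expected numbers out of 450:
  tailless: 450 × 2/3 = 300
  tailed: 450 × 1/3 = 150
χ² = Σ (O − E)² / E
  tailless: (312 − 300)² / 300 = 0.4800
  tailed: (138 − 150)² / 150 = 0.9600
χ² = 0.4800 + 0.9600 = 1.440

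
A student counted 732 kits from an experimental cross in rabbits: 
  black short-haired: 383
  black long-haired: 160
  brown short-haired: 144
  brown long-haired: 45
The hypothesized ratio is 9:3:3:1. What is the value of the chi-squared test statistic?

6.123

Total ratio parts = 16. Expected numbers out of 732:
  black short-haired: 732 × 9/16 = 411.75
  black long-haired: 732 × 3/16 = 137.25
  brown short-haired: 732 × 3/16 = 137.25
  brown long-haired: 732 × 1/16 = 45.75
χ² = Σ (O − E)² / E
  black short-haired: (383 − 411.75)² / 411.75 = 2.0074
  black long-haired: (160 − 137.25)² / 137.25 = 3.7709
  brown short-haired: (144 − 137.25)² / 137.25 = 0.3320
  brown long-haired: (45 − 45.75)² / 45.75 = 0.0123
χ² = 2.0074 + 3.7709 + 0.3320 + 0.0123 = 6.1226 ≈ 6.123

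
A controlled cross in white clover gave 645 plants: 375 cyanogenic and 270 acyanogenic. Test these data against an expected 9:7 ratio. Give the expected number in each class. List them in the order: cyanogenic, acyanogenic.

The 9:7 ratio has 16 parts, so with N = 645 the expected counts are:
  cyanogenic: 645 × 9/16 = 362.8125
  acyanogenic: 645 × 7/16 = 282.1875

362.8125, 282.1875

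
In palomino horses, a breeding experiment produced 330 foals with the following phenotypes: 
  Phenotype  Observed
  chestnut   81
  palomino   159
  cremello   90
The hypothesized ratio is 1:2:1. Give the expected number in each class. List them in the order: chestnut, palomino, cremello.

82.5, 165, 82.5

Under the 1:2:1 hypothesis (Σ ratio = 4, N = 330):
  chestnut: 330 × 1/4 = 82.5
  palomino: 330 × 2/4 = 165
  cremello: 330 × 1/4 = 82.5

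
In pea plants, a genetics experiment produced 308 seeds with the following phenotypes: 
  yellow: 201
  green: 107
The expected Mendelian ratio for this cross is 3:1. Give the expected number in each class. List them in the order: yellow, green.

Under the 3:1 hypothesis (Σ ratio = 4, N = 308):
  yellow: 308 × 3/4 = 231
  green: 308 × 1/4 = 77

231, 77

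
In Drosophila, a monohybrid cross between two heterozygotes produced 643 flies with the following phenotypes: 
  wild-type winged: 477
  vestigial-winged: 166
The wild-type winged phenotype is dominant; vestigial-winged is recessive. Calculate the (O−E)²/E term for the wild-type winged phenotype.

For a monohybrid cross between heterozygotes with complete dominance, the expected phenotypic ratio is 3:1.
Expected counts for N = 643 under a 3:1 ratio (total parts = 4):
  wild-type winged: 643 × 3/4 = 482.25
  vestigial-winged: 643 × 1/4 = 160.75
Contribution of wild-type winged: (477 − 482.25)² / 482.25 = 0.0572

0.057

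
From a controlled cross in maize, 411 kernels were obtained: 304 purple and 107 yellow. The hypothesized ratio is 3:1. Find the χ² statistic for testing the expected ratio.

Total ratio parts = 4. Expected numbers out of 411:
  purple: 411 × 3/4 = 308.25
  yellow: 411 × 1/4 = 102.75
χ² = Σ (O − E)² / E
  purple: (304 − 308.25)² / 308.25 = 0.0586
  yellow: (107 − 102.75)² / 102.75 = 0.1758
χ² = 0.0586 + 0.1758 = 0.2344 ≈ 0.234

0.234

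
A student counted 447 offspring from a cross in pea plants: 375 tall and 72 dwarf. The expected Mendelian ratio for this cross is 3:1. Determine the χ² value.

18.852

Total ratio parts = 4. Expected numbers out of 447:
  tall: 447 × 3/4 = 335.25
  dwarf: 447 × 1/4 = 111.75
χ² = Σ (O − E)² / E
  tall: (375 − 335.25)² / 335.25 = 4.7131
  dwarf: (72 − 111.75)² / 111.75 = 14.1393
χ² = 4.7131 + 14.1393 = 18.8524 ≈ 18.852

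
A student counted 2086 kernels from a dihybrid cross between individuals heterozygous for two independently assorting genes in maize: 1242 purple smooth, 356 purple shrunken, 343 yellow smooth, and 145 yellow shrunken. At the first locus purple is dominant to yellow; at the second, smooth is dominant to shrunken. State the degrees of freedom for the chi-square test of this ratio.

A dihybrid F₂ with independent assortment and complete dominance at both loci gives a 9:3:3:1 phenotypic ratio.
A goodness-of-fit test with 4 phenotype classes has df = 4 − 1 = 3.

3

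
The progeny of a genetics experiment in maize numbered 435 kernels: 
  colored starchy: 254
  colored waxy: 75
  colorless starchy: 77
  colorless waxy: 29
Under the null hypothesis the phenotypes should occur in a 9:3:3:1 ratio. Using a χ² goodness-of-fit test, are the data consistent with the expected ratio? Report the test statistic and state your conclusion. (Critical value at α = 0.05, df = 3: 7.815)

1.258; consistent

Expected counts for N = 435 under a 9:3:3:1 ratio (total parts = 16):
  colored starchy: 435 × 9/16 = 244.6875
  colored waxy: 435 × 3/16 = 81.5625
  colorless starchy: 435 × 3/16 = 81.5625
  colorless waxy: 435 × 1/16 = 27.1875
χ² = Σ (O − E)² / E
  colored starchy: (254 − 244.6875)² / 244.6875 = 0.3544
  colored waxy: (75 − 81.5625)² / 81.5625 = 0.5280
  colorless starchy: (77 − 81.5625)² / 81.5625 = 0.2552
  colorless waxy: (29 − 27.1875)² / 27.1875 = 0.1208
χ² = 0.3544 + 0.5280 + 0.2552 + 0.1208 = 1.2584 ≈ 1.258
Degrees of freedom = 4 − 1 = 3; critical value at α = 0.05 is 7.815.
Since 1.258 < 7.815, we fail to reject the null hypothesis — the data are consistent with the 9:3:3:1 ratio.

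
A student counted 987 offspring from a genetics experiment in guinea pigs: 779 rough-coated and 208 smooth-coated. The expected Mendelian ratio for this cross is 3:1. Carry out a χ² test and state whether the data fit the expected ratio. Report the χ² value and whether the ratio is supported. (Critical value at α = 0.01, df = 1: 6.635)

8.114; not consistent

The 3:1 ratio has 4 parts, so with N = 987 the expected counts are:
  rough-coated: 987 × 3/4 = 740.25
  smooth-coated: 987 × 1/4 = 246.75
χ² = Σ (O − E)² / E
  rough-coated: (779 − 740.25)² / 740.25 = 2.0285
  smooth-coated: (208 − 246.75)² / 246.75 = 6.0854
χ² = 2.0285 + 6.0854 = 8.1139 ≈ 8.114
Degrees of freedom = 2 − 1 = 1; critical value at α = 0.01 is 6.635.
Since 8.114 > 6.635, we reject the null hypothesis — the data do not fit the 3:1 ratio.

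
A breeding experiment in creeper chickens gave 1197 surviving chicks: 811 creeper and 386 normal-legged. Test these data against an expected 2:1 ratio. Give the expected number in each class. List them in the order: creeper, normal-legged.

Expected counts for N = 1197 under a 2:1 ratio (total parts = 3):
  creeper: 1197 × 2/3 = 798
  normal-legged: 1197 × 1/3 = 399

798, 399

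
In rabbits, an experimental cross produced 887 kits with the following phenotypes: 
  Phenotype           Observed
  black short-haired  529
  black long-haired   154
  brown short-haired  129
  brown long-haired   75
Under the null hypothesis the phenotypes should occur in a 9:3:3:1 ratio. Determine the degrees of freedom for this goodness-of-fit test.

3

A goodness-of-fit test with 4 phenotype classes has df = 4 − 1 = 3.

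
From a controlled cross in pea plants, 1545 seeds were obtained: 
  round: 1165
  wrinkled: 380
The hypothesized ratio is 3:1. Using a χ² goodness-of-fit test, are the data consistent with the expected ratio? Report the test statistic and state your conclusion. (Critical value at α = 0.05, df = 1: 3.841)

0.135; consistent

Total ratio parts = 4. Expected numbers out of 1545:
  round: 1545 × 3/4 = 1158.75
  wrinkled: 1545 × 1/4 = 386.25
χ² = Σ (O − E)² / E
  round: (1165 − 1158.75)² / 1158.75 = 0.0337
  wrinkled: (380 − 386.25)² / 386.25 = 0.1011
χ² = 0.0337 + 0.1011 = 0.1348 ≈ 0.135
Degrees of freedom = 2 − 1 = 1; critical value at α = 0.05 is 3.841.
Since 0.135 < 3.841, we fail to reject the null hypothesis — the data are consistent with the 3:1 ratio.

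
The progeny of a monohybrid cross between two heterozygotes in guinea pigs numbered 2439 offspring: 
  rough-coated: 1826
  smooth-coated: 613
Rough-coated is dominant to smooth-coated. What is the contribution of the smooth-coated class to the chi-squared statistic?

For a monohybrid cross between heterozygotes with complete dominance, the expected phenotypic ratio is 3:1.
Under the 3:1 hypothesis (Σ ratio = 4, N = 2439):
  rough-coated: 2439 × 3/4 = 1829.25
  smooth-coated: 2439 × 1/4 = 609.75
Contribution of smooth-coated: (613 − 609.75)² / 609.75 = 0.0173

0.017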